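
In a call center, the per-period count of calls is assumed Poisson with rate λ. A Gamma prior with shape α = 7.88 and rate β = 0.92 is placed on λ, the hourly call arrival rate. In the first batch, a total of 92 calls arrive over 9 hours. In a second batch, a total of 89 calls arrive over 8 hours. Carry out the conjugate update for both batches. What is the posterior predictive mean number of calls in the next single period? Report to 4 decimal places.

10.5402

With a Gamma(shape α, rate β) prior, the Poisson likelihood is conjugate: the posterior is Gamma(α + ΣXᵢ, β + n).
After batch 1: Gamma(α+S, β+n) = Gamma(7.88+92, 0.92+9) = Gamma(99.88, 9.92).
After batch 2: Gamma(α+S, β+n) = Gamma(99.88+89, 9.92+8) = Gamma(188.88, 17.92).
The predictive distribution for one future period is NegBinom with mean α/β = 10.5402.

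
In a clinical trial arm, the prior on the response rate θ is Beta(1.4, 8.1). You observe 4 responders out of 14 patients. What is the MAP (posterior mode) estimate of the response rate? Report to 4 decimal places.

The Beta prior is conjugate to a Binomial/Bernoulli likelihood; the update adds successes to α and failures to β.
Posterior: Beta(α+k, β+n−k) = Beta(1.4+4, 8.1+10) = Beta(5.4, 18.1).
Mode of Beta(a,b) for a,b>1 is (a−1)/(a+b−2) = 4.4/21.5 = 0.2047.

0.2047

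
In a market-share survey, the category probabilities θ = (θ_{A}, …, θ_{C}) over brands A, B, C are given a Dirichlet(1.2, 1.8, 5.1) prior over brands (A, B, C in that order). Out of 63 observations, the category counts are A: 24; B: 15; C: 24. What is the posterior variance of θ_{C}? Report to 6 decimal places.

The Dirichlet prior is conjugate to the Multinomial likelihood: each posterior αⱼ = prior αⱼ + observed count nⱼ.
Posterior concentration: (25.2, 16.8, 29.1), total = 71.1.
Var[θ_j] = α_j(Σα−α_j)/((Σα)²(Σα+1)) = 29.1·42.0/(71.1²·72.1) = 0.003353.

0.003353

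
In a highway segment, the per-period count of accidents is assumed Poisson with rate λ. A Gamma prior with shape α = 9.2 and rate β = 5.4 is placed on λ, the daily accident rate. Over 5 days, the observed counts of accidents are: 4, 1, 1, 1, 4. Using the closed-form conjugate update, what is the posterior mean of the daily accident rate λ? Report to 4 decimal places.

With a Gamma(shape α, rate β) prior, the Poisson likelihood is conjugate: the posterior is Gamma(α + ΣXᵢ, β + n).
Sum of counts S = 11 over n = 5 days.
Posterior: Gamma(α+S, β+n) = Gamma(9.2+11, 5.4+5) = Gamma(20.2, 10.4).
Posterior mean = α/β = 20.2/10.4 = 1.9423.

1.9423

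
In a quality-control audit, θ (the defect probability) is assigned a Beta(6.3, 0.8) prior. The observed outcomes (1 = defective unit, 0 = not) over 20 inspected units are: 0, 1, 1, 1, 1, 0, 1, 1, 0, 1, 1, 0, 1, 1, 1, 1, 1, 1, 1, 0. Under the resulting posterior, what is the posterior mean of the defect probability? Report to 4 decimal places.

0.7860

The Beta prior is conjugate to a Binomial/Bernoulli likelihood; the update adds successes to α and failures to β.
Posterior: Beta(α+k, β+n−k) = Beta(6.3+15, 0.8+5) = Beta(21.3, 5.8).
Posterior mean = α/(α+β) = 21.3/27.1 = 0.7860.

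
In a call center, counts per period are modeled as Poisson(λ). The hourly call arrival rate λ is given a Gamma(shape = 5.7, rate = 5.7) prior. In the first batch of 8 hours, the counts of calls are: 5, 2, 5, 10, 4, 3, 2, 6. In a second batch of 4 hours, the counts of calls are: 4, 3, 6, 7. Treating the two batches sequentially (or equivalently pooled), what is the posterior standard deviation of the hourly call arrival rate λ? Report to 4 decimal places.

With a Gamma(shape α, rate β) prior, the Poisson likelihood is conjugate: the posterior is Gamma(α + ΣXᵢ, β + n).
Batch 1: sum of counts S = 37 over n = 8 hours.
After batch 1: Gamma(α+S, β+n) = Gamma(5.7+37, 5.7+8) = Gamma(42.7, 13.7).
Batch 2: sum of counts S = 20 over n = 4 hours.
After batch 2: Gamma(α+S, β+n) = Gamma(42.7+20, 13.7+4) = Gamma(62.7, 17.7).
SD = √α/β = √62.7/17.7 = 0.4474.

0.4474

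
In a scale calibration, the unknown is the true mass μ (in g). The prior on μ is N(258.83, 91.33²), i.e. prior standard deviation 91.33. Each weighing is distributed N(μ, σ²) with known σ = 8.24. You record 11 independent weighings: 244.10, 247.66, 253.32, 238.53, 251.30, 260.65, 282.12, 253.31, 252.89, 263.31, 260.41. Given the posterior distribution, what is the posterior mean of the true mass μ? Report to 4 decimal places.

For Normal data with known variance σ², a Normal(μ₀, σ₀²) prior on μ is conjugate. Posterior precision = 1/σ₀² + n/σ²; posterior mean is the precision-weighted average of μ₀ and x̄.
Σxᵢ = 244.10 + 247.66 + 253.32 + 238.53 + 251.30 + 260.65 + 282.12 + 253.31 + 252.89 + 263.31 + 260.41 = 2807.6, so n·x̄ = 2807.6.
σ₀² = 91.33² = 8341.1689, σ² = 8.24² = 67.8976; σ² + n·σ₀² = 67.8976 + 11·8341.1689 = 91820.7555.
Posterior mean = (μ₀/σ₀² + n·x̄/σ²)/(1/σ₀² + n/σ²) = (σ²·μ₀ + σ₀²·n·x̄)/(σ² + n·σ₀²) = (67.8976·258.83 + 8341.1689·2807.6)/91820.7555 = 23436239.739448/91820.7555 = 255.2390.

255.2390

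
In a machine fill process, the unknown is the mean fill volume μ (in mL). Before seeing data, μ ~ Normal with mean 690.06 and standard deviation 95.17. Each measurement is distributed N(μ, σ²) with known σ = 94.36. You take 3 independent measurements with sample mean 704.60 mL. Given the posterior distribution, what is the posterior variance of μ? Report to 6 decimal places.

2235.424863

For Normal data with known variance σ², a Normal(μ₀, σ₀²) prior on μ is conjugate. Posterior precision = 1/σ₀² + n/σ²; posterior mean is the precision-weighted average of μ₀ and x̄.
σ₀² = 95.17² = 9057.3289, σ² = 94.36² = 8903.8096; σ² + n·σ₀² = 8903.8096 + 3·9057.3289 = 36075.7963.
Posterior precision = 1/σ₀² + n/σ² = 1/9057.3289 + 3/8903.8096 = (σ² + n·σ₀²)/(σ₀²σ²) = 36075.7963/(9057.3289·8903.8096); posterior variance σₙ² = σ₀²σ²/(σ² + n·σ₀²) = 9057.3289·8903.8096/36075.7963 = 2235.424863.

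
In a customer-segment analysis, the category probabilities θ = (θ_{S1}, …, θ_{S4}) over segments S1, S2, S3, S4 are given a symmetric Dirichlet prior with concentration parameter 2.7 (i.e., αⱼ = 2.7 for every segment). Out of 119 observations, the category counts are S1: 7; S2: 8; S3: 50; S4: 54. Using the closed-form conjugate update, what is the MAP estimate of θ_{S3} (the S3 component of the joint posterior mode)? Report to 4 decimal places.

The Dirichlet prior is conjugate to the Multinomial likelihood: each posterior αⱼ = prior αⱼ + observed count nⱼ.
Posterior concentration: (9.7, 10.7, 52.7, 56.7), total = 129.8.
Joint mode component: (α_{S3}−1)/(Σα−K) = 51.7/125.8 = 0.4110.

0.4110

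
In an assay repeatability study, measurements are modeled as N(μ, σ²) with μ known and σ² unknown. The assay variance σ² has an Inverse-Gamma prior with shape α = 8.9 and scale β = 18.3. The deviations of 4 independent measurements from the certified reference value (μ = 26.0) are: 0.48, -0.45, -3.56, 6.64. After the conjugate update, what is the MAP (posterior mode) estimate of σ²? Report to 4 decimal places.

3.9410

With known mean μ and an Inverse-Gamma(α, β) prior on σ², the Normal likelihood is conjugate: posterior is Inv-Gamma(α + n/2, β + Σ(xᵢ−μ)²/2).
Σ(xᵢ−μ)² = (0.48)² + (-0.45)² + (-3.56)² + (6.64)² = 57.1961.
Posterior: Inv-Gamma(8.9 + 4/2, 18.3 + 57.1961/2) = Inv-Gamma(10.90, 46.89805).
Mode = β/(α+1) = 46.89805/11.90 = 3.9410.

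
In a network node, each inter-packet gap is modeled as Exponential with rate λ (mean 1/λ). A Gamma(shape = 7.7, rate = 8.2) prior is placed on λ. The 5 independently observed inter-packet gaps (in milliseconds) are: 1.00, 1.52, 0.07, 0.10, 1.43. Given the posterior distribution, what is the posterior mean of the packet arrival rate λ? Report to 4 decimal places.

1.0308

With a Gamma(shape α, rate β) prior on the exponential rate λ, the posterior after n observations with total T = Σxᵢ is Gamma(α+n, β+T).
Sum of observations T = 4.12 milliseconds; n = 5.
Posterior: Gamma(7.7+5, 8.2+4.12) = Gamma(12.7, 12.32).
Posterior mean of λ = α/β = 12.7/12.32 = 1.0308.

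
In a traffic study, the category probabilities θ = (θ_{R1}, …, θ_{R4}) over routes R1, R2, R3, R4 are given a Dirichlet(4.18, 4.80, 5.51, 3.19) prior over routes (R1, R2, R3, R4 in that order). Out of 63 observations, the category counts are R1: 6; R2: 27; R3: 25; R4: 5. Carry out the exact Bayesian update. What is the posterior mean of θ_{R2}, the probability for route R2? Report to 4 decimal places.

The Dirichlet prior is conjugate to the Multinomial likelihood: each posterior αⱼ = prior αⱼ + observed count nⱼ.
Posterior concentration: (10.18, 31.80, 30.51, 8.19), total = 80.68.
E[θ_{R2}|data] = α_{R2}/Σα = 31.80/80.68 = 0.3941.

0.3941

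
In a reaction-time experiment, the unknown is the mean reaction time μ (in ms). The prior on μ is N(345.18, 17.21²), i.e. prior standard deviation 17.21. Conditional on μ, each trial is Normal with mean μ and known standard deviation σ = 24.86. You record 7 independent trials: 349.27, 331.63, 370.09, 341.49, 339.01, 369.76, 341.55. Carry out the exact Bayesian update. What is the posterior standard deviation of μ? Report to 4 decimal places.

For Normal data with known variance σ², a Normal(μ₀, σ₀²) prior on μ is conjugate. Posterior precision = 1/σ₀² + n/σ²; posterior mean is the precision-weighted average of μ₀ and x̄.
σ₀² = 17.21² = 296.1841, σ² = 24.86² = 618.0196; σ² + n·σ₀² = 618.0196 + 7·296.1841 = 2691.3083.
Posterior precision = 1/σ₀² + n/σ² = 1/296.1841 + 7/618.0196 = (σ² + n·σ₀²)/(σ₀²σ²) = 2691.3083/(296.1841·618.0196); posterior variance σₙ² = σ₀²σ²/(σ² + n·σ₀²) = 296.1841·618.0196/2691.3083 = 68.014348.
Posterior SD = √σₙ² = √(296.1841·618.0196/2691.3083) = 8.2471.

8.2471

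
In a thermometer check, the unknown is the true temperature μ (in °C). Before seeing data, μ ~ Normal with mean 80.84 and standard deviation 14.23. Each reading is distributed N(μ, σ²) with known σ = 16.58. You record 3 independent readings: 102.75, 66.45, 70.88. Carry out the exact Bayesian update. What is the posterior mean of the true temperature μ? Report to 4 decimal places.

For Normal data with known variance σ², a Normal(μ₀, σ₀²) prior on μ is conjugate. Posterior precision = 1/σ₀² + n/σ²; posterior mean is the precision-weighted average of μ₀ and x̄.
Σxᵢ = 102.75 + 66.45 + 70.88 = 240.08, so n·x̄ = 240.08.
σ₀² = 14.23² = 202.4929, σ² = 16.58² = 274.8964; σ² + n·σ₀² = 274.8964 + 3·202.4929 = 882.3751.
Posterior mean = (μ₀/σ₀² + n·x̄/σ²)/(1/σ₀² + n/σ²) = (σ²·μ₀ + σ₀²·n·x̄)/(σ² + n·σ₀²) = (274.8964·80.84 + 202.4929·240.08)/882.3751 = 70837.120408/882.3751 = 80.2801.

80.2801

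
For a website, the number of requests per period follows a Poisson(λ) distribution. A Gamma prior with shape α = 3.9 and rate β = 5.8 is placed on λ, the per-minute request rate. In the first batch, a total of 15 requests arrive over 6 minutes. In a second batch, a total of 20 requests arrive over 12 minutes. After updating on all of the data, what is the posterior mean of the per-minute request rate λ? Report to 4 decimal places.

With a Gamma(shape α, rate β) prior, the Poisson likelihood is conjugate: the posterior is Gamma(α + ΣXᵢ, β + n).
After batch 1: Gamma(α+S, β+n) = Gamma(3.9+15, 5.8+6) = Gamma(18.9, 11.8).
After batch 2: Gamma(α+S, β+n) = Gamma(18.9+20, 11.8+12) = Gamma(38.9, 23.8).
Posterior mean = α/β = 38.9/23.8 = 1.6345.

1.6345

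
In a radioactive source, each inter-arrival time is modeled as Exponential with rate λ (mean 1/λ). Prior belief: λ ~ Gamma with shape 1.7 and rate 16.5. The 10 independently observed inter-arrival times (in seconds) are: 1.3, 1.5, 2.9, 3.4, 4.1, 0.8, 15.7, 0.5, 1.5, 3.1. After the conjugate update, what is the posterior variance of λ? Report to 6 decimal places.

With a Gamma(shape α, rate β) prior on the exponential rate λ, the posterior after n observations with total T = Σxᵢ is Gamma(α+n, β+T).
Sum of observations T = 34.8 seconds; n = 10.
Posterior: Gamma(1.7+10, 16.5+34.8) = Gamma(11.7, 51.3).
Var = α/β² = 0.004446.

0.004446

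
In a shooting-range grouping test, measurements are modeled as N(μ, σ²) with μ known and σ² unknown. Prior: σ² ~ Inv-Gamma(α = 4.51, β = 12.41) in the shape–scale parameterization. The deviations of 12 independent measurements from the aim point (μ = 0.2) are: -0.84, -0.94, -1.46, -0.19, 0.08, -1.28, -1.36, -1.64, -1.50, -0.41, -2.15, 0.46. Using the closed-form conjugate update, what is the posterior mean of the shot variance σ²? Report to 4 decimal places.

With known mean μ and an Inverse-Gamma(α, β) prior on σ², the Normal likelihood is conjugate: posterior is Inv-Gamma(α + n/2, β + Σ(xᵢ−μ)²/2).
Σ(xᵢ−μ)² = (-0.84)² + (-0.94)² + (-1.46)² + (-0.19)² + (0.08)² + (-1.28)² + (-1.36)² + (-1.64)² + (-1.50)² + (-0.41)² + (-2.15)² + (0.46)² = 17.1931.
Posterior: Inv-Gamma(4.51 + 12/2, 12.41 + 17.1931/2) = Inv-Gamma(10.51, 21.00655).
E[σ²|data] = β/(α−1) = 21.00655/9.51 = 2.2089.

2.2089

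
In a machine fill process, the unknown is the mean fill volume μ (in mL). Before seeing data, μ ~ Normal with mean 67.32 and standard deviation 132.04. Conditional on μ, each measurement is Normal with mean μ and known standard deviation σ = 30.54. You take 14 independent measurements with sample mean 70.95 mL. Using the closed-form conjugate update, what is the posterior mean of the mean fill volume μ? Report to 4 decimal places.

For Normal data with known variance σ², a Normal(μ₀, σ₀²) prior on μ is conjugate. Posterior precision = 1/σ₀² + n/σ²; posterior mean is the precision-weighted average of μ₀ and x̄.
n·x̄ = 14·70.95 = 993.3.
σ₀² = 132.04² = 17434.5616, σ² = 30.54² = 932.6916; σ² + n·σ₀² = 932.6916 + 14·17434.5616 = 245016.554.
Posterior mean = (μ₀/σ₀² + n·x̄/σ²)/(1/σ₀² + n/σ²) = (σ²·μ₀ + σ₀²·n·x̄)/(σ² + n·σ₀²) = (932.6916·67.32 + 17434.5616·993.3)/245016.554 = 17380538.835792/245016.554 = 70.9362.

70.9362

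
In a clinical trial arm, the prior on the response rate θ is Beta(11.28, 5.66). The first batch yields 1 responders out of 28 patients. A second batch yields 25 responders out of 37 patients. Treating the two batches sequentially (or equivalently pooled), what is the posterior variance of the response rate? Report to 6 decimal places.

The Beta prior is conjugate to a Binomial/Bernoulli likelihood; the update adds successes to α and failures to β.
After batch 1: Beta(11.28+1, 5.66+27) = Beta(12.28, 32.66).
After batch 2: Beta(12.28+25, 32.66+12) = Beta(37.28, 44.66).
Var = αβ/((α+β)²(α+β+1)) = 37.28·44.66/(81.94²·82.94) = 0.002990.

0.002990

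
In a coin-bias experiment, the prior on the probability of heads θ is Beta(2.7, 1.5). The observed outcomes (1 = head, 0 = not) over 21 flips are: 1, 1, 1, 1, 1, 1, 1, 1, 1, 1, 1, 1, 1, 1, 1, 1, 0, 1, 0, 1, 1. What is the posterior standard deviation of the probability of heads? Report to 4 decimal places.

The Beta prior is conjugate to a Binomial/Bernoulli likelihood; the update adds successes to α and failures to β.
Posterior: Beta(α+k, β+n−k) = Beta(2.7+19, 1.5+2) = Beta(21.7, 3.5).
Var = αβ/((α+β)²(α+β+1)) = 21.7·3.5/(25.2²·26.2) = 0.00456484; SD = √0.00456484 = 0.0676.

0.0676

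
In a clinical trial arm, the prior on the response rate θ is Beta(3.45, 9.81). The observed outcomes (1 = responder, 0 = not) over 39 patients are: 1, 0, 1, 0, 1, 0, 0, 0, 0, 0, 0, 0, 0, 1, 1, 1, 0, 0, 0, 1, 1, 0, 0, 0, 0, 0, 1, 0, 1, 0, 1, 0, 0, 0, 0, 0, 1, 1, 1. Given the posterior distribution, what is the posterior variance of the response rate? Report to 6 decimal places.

0.004176

The Beta prior is conjugate to a Binomial/Bernoulli likelihood; the update adds successes to α and failures to β.
Posterior: Beta(α+k, β+n−k) = Beta(3.45+14, 9.81+25) = Beta(17.45, 34.81).
Var = αβ/((α+β)²(α+β+1)) = 17.45·34.81/(52.26²·53.26) = 0.004176.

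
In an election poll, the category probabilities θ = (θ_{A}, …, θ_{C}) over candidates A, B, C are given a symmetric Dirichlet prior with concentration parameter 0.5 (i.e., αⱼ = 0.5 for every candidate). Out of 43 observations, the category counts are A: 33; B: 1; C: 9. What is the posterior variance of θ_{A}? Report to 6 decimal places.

0.004090

The Dirichlet prior is conjugate to the Multinomial likelihood: each posterior αⱼ = prior αⱼ + observed count nⱼ.
Posterior concentration: (33.5, 1.5, 9.5), total = 44.5.
Var[θ_j] = α_j(Σα−α_j)/((Σα)²(Σα+1)) = 33.5·11.0/(44.5²·45.5) = 0.004090.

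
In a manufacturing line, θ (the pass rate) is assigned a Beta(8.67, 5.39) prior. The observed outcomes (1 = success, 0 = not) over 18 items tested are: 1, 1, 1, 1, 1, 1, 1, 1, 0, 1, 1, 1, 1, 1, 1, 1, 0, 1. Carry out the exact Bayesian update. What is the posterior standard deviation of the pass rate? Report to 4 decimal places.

0.0732

The Beta prior is conjugate to a Binomial/Bernoulli likelihood; the update adds successes to α and failures to β.
Posterior: Beta(α+k, β+n−k) = Beta(8.67+16, 5.39+2) = Beta(24.67, 7.39).
Var = αβ/((α+β)²(α+β+1)) = 24.67·7.39/(32.06²·33.06) = 0.00536517; SD = √0.00536517 = 0.0732.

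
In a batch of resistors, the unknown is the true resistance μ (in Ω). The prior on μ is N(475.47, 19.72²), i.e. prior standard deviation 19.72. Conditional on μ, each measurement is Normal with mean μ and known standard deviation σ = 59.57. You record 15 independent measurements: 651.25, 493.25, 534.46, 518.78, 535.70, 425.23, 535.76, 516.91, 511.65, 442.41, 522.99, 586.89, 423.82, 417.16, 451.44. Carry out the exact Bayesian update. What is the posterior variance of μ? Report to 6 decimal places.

147.090512

For Normal data with known variance σ², a Normal(μ₀, σ₀²) prior on μ is conjugate. Posterior precision = 1/σ₀² + n/σ²; posterior mean is the precision-weighted average of μ₀ and x̄.
σ₀² = 19.72² = 388.8784, σ² = 59.57² = 3548.5849; σ² + n·σ₀² = 3548.5849 + 15·388.8784 = 9381.7609.
Posterior precision = 1/σ₀² + n/σ² = 1/388.8784 + 15/3548.5849 = (σ² + n·σ₀²)/(σ₀²σ²) = 9381.7609/(388.8784·3548.5849); posterior variance σₙ² = σ₀²σ²/(σ² + n·σ₀²) = 388.8784·3548.5849/9381.7609 = 147.090512.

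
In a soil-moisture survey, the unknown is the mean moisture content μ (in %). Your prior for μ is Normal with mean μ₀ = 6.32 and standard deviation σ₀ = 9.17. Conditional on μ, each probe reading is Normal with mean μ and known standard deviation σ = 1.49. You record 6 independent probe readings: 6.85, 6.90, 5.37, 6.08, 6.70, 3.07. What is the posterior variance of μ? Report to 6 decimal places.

For Normal data with known variance σ², a Normal(μ₀, σ₀²) prior on μ is conjugate. Posterior precision = 1/σ₀² + n/σ²; posterior mean is the precision-weighted average of μ₀ and x̄.
σ₀² = 9.17² = 84.0889, σ² = 1.49² = 2.2201; σ² + n·σ₀² = 2.2201 + 6·84.0889 = 506.7535.
Posterior precision = 1/σ₀² + n/σ² = 1/84.0889 + 6/2.2201 = (σ² + n·σ₀²)/(σ₀²σ²) = 506.7535/(84.0889·2.2201); posterior variance σₙ² = σ₀²σ²/(σ² + n·σ₀²) = 84.0889·2.2201/506.7535 = 0.368396.

0.368396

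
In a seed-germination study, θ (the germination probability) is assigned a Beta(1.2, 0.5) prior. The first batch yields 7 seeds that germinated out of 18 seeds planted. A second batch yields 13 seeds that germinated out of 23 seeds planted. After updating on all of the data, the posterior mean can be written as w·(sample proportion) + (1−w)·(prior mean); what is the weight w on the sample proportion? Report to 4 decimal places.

0.9602

The Beta prior is conjugate to a Binomial/Bernoulli likelihood; the update adds successes to α and failures to β.
Total number of seeds planted: n = 18 + 23 = 41.
Posterior mean = (α₀+k)/(α₀+β₀+n) = [n/(α₀+β₀+n)]·(k/n) + [(α₀+β₀)/(α₀+β₀+n)]·α₀/(α₀+β₀), so only n and the prior enter the weight.
The weight on the data is w = n/(α₀+β₀+n) = 41/(1.2+0.5+41) = 41/42.7 = 0.9602.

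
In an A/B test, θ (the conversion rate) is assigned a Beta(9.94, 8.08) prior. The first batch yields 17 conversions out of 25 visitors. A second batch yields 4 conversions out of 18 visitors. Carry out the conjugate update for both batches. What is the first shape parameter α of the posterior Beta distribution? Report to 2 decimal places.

The Beta prior is conjugate to a Binomial/Bernoulli likelihood; the update adds successes to α and failures to β.
After batch 1: Beta(9.94+17, 8.08+8) = Beta(26.94, 16.08).
After batch 2: Beta(26.94+4, 16.08+14) = Beta(30.94, 30.08).
Posterior α = 30.94.

30.94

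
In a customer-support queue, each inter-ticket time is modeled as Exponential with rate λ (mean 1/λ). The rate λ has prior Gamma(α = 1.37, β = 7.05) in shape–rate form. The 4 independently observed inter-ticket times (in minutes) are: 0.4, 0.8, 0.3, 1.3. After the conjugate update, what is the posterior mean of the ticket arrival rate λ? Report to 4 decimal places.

0.5452

With a Gamma(shape α, rate β) prior on the exponential rate λ, the posterior after n observations with total T = Σxᵢ is Gamma(α+n, β+T).
Sum of observations T = 2.8 minutes; n = 4.
Posterior: Gamma(1.37+4, 7.05+2.8) = Gamma(5.37, 9.85).
Posterior mean of λ = α/β = 5.37/9.85 = 0.5452.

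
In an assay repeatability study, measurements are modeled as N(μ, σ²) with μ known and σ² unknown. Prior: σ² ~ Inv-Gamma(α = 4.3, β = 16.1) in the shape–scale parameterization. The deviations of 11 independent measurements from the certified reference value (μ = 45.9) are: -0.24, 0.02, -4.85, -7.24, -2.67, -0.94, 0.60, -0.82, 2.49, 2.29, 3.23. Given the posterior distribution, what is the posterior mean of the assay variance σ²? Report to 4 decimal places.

With known mean μ and an Inverse-Gamma(α, β) prior on σ², the Normal likelihood is conjugate: posterior is Inv-Gamma(α + n/2, β + Σ(xᵢ−μ)²/2).
Σ(xᵢ−μ)² = (-0.24)² + (0.02)² + (-4.85)² + (-7.24)² + (-2.67)² + (-0.94)² + (0.60)² + (-0.82)² + (2.49)² + (2.29)² + (3.23)² = 106.9201.
Posterior: Inv-Gamma(4.3 + 11/2, 16.1 + 106.9201/2) = Inv-Gamma(9.80, 69.56005).
E[σ²|data] = β/(α−1) = 69.56005/8.80 = 7.9046.

7.9046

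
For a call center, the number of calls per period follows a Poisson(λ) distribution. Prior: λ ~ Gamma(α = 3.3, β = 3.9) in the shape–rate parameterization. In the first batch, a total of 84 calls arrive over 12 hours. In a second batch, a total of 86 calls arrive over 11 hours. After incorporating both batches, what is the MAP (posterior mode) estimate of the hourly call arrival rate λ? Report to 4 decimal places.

With a Gamma(shape α, rate β) prior, the Poisson likelihood is conjugate: the posterior is Gamma(α + ΣXᵢ, β + n).
After batch 1: Gamma(α+S, β+n) = Gamma(3.3+84, 3.9+12) = Gamma(87.3, 15.9).
After batch 2: Gamma(α+S, β+n) = Gamma(87.3+86, 15.9+11) = Gamma(173.3, 26.9).
Mode of Gamma(α,β) for α≥1 is (α−1)/β = 172.3/26.9 = 6.4052.

6.4052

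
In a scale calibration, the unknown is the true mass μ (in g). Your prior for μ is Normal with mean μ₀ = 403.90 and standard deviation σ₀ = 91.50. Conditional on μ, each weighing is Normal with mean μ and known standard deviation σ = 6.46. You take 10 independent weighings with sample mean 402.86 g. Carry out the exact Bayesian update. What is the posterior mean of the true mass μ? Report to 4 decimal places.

402.8605

For Normal data with known variance σ², a Normal(μ₀, σ₀²) prior on μ is conjugate. Posterior precision = 1/σ₀² + n/σ²; posterior mean is the precision-weighted average of μ₀ and x̄.
n·x̄ = 10·402.86 = 4028.6.
σ₀² = 91.50² = 8372.25, σ² = 6.46² = 41.7316; σ² + n·σ₀² = 41.7316 + 10·8372.25 = 83764.2316.
Posterior mean = (μ₀/σ₀² + n·x̄/σ²)/(1/σ₀² + n/σ²) = (σ²·μ₀ + σ₀²·n·x̄)/(σ² + n·σ₀²) = (41.7316·403.90 + 8372.25·4028.6)/83764.2316 = 33745301.74324/83764.2316 = 402.8605.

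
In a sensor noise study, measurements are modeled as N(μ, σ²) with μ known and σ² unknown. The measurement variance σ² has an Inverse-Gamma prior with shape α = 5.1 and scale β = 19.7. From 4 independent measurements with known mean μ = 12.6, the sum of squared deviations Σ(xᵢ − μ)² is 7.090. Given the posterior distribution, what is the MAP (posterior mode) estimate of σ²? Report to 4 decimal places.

With known mean μ and an Inverse-Gamma(α, β) prior on σ², the Normal likelihood is conjugate: posterior is Inv-Gamma(α + n/2, β + Σ(xᵢ−μ)²/2).
Posterior: Inv-Gamma(5.1 + 4/2, 19.7 + 7.090/2) = Inv-Gamma(7.10, 23.2450).
Mode = β/(α+1) = 23.2450/8.10 = 2.8698.

2.8698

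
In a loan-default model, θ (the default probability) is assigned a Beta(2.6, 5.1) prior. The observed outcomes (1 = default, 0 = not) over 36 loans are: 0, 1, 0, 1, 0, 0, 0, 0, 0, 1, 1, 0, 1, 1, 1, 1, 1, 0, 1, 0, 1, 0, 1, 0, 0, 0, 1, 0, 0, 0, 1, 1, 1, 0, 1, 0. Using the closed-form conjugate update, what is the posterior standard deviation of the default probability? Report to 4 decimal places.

The Beta prior is conjugate to a Binomial/Bernoulli likelihood; the update adds successes to α and failures to β.
Posterior: Beta(α+k, β+n−k) = Beta(2.6+17, 5.1+19) = Beta(19.6, 24.1).
Var = αβ/((α+β)²(α+β+1)) = 19.6·24.1/(43.7²·44.7) = 0.00553354; SD = √0.00553354 = 0.0744.

0.0744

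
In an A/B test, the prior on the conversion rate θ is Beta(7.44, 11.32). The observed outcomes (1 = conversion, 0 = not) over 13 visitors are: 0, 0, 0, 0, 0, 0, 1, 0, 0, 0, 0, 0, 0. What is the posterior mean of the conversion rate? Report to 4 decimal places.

The Beta prior is conjugate to a Binomial/Bernoulli likelihood; the update adds successes to α and failures to β.
Posterior: Beta(α+k, β+n−k) = Beta(7.44+1, 11.32+12) = Beta(8.44, 23.32).
Posterior mean = α/(α+β) = 8.44/31.76 = 0.2657.

0.2657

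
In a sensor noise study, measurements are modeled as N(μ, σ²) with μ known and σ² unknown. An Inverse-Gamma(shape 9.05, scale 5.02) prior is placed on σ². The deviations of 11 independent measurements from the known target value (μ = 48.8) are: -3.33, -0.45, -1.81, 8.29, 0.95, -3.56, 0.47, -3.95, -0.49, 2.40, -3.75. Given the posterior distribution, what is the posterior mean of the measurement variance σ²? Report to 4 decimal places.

5.2691

With known mean μ and an Inverse-Gamma(α, β) prior on σ², the Normal likelihood is conjugate: posterior is Inv-Gamma(α + n/2, β + Σ(xᵢ−μ)²/2).
Σ(xᵢ−μ)² = (-3.33)² + (-0.45)² + (-1.81)² + (8.29)² + (0.95)² + (-3.56)² + (0.47)² + (-3.95)² + (-0.49)² + (2.40)² + (-3.75)² = 132.7537.
Posterior: Inv-Gamma(9.05 + 11/2, 5.02 + 132.7537/2) = Inv-Gamma(14.55, 71.39685).
E[σ²|data] = β/(α−1) = 71.39685/13.55 = 5.2691.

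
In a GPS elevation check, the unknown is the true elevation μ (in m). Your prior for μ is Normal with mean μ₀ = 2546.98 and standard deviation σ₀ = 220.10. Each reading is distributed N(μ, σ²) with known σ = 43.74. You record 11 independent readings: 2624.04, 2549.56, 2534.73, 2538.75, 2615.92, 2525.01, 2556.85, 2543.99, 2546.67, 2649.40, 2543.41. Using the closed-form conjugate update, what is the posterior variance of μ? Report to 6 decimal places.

For Normal data with known variance σ², a Normal(μ₀, σ₀²) prior on μ is conjugate. Posterior precision = 1/σ₀² + n/σ²; posterior mean is the precision-weighted average of μ₀ and x̄.
σ₀² = 220.10² = 48444.01, σ² = 43.74² = 1913.1876; σ² + n·σ₀² = 1913.1876 + 11·48444.01 = 534797.2976.
Posterior precision = 1/σ₀² + n/σ² = 1/48444.01 + 11/1913.1876 = (σ² + n·σ₀²)/(σ₀²σ²) = 534797.2976/(48444.01·1913.1876); posterior variance σₙ² = σ₀²σ²/(σ² + n·σ₀²) = 48444.01·1913.1876/534797.2976 = 173.303941.

173.303941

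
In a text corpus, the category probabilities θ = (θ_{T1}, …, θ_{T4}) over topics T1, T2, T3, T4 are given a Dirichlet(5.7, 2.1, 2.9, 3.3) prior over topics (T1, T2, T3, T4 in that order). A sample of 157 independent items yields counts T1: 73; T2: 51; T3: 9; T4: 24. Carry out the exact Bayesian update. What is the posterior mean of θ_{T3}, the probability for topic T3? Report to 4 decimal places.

0.0696

The Dirichlet prior is conjugate to the Multinomial likelihood: each posterior αⱼ = prior αⱼ + observed count nⱼ.
Posterior concentration: (78.7, 53.1, 11.9, 27.3), total = 171.0.
E[θ_{T3}|data] = α_{T3}/Σα = 11.9/171.0 = 0.0696.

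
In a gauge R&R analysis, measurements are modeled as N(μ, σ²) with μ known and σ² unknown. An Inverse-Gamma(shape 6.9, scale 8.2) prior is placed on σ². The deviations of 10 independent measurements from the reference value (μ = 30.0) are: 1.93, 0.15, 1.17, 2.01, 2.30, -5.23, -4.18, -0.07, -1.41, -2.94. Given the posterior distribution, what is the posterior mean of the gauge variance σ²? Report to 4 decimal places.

3.9591

With known mean μ and an Inverse-Gamma(α, β) prior on σ², the Normal likelihood is conjugate: posterior is Inv-Gamma(α + n/2, β + Σ(xᵢ−μ)²/2).
Σ(xᵢ−μ)² = (1.93)² + (0.15)² + (1.17)² + (2.01)² + (2.30)² + (-5.23)² + (-4.18)² + (-0.07)² + (-1.41)² + (-2.94)² = 69.9083.
Posterior: Inv-Gamma(6.9 + 10/2, 8.2 + 69.9083/2) = Inv-Gamma(11.90, 43.15415).
E[σ²|data] = β/(α−1) = 43.15415/10.90 = 3.9591.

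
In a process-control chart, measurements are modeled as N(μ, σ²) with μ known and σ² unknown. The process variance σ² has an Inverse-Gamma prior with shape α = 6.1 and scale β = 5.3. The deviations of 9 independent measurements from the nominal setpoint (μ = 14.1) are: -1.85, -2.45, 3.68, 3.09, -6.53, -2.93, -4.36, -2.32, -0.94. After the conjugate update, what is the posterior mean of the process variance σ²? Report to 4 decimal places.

6.2300

With known mean μ and an Inverse-Gamma(α, β) prior on σ², the Normal likelihood is conjugate: posterior is Inv-Gamma(α + n/2, β + Σ(xᵢ−μ)²/2).
Σ(xᵢ−μ)² = (-1.85)² + (-2.45)² + (3.68)² + (3.09)² + (-6.53)² + (-2.93)² + (-4.36)² + (-2.32)² + (-0.94)² = 109.0169.
Posterior: Inv-Gamma(6.1 + 9/2, 5.3 + 109.0169/2) = Inv-Gamma(10.60, 59.80845).
E[σ²|data] = β/(α−1) = 59.80845/9.60 = 6.2300.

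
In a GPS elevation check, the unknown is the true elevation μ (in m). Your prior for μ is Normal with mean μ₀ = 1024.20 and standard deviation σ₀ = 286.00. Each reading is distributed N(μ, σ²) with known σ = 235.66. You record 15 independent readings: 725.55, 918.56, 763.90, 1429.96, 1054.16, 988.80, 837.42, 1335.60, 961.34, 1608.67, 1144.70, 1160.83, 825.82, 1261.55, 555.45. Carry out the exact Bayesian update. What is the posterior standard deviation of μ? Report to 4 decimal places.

For Normal data with known variance σ², a Normal(μ₀, σ₀²) prior on μ is conjugate. Posterior precision = 1/σ₀² + n/σ²; posterior mean is the precision-weighted average of μ₀ and x̄.
σ₀² = 286.00² = 81796, σ² = 235.66² = 55535.6356; σ² + n·σ₀² = 55535.6356 + 15·81796 = 1282475.6356.
Posterior precision = 1/σ₀² + n/σ² = 1/81796 + 15/55535.6356 = (σ² + n·σ₀²)/(σ₀²σ²) = 1282475.6356/(81796·55535.6356); posterior variance σₙ² = σ₀²σ²/(σ² + n·σ₀²) = 81796·55535.6356/1282475.6356 = 3542.050019.
Posterior SD = √σₙ² = √(81796·55535.6356/1282475.6356) = 59.5151.

59.5151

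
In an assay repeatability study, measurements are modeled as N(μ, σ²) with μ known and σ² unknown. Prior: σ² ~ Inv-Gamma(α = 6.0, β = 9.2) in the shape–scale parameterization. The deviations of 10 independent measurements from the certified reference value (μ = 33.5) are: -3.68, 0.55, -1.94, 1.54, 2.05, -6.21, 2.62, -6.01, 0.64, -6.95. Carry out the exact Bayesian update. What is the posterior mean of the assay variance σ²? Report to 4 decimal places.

With known mean μ and an Inverse-Gamma(α, β) prior on σ², the Normal likelihood is conjugate: posterior is Inv-Gamma(α + n/2, β + Σ(xᵢ−μ)²/2).
Σ(xᵢ−μ)² = (-3.68)² + (0.55)² + (-1.94)² + (1.54)² + (2.05)² + (-6.21)² + (2.62)² + (-6.01)² + (0.64)² + (-6.95)² = 154.4433.
Posterior: Inv-Gamma(6.0 + 10/2, 9.2 + 154.4433/2) = Inv-Gamma(11.00, 86.42165).
E[σ²|data] = β/(α−1) = 86.42165/10.00 = 8.6422.

8.6422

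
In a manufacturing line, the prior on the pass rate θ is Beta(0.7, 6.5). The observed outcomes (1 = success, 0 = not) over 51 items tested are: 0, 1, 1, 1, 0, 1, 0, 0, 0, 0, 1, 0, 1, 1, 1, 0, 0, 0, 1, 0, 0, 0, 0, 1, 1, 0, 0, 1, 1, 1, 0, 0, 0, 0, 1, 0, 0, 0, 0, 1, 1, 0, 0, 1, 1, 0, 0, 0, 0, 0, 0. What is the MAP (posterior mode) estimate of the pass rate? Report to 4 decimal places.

0.3327

The Beta prior is conjugate to a Binomial/Bernoulli likelihood; the update adds successes to α and failures to β.
Posterior: Beta(α+k, β+n−k) = Beta(0.7+19, 6.5+32) = Beta(19.7, 38.5).
Mode of Beta(a,b) for a,b>1 is (a−1)/(a+b−2) = 18.7/56.2 = 0.3327.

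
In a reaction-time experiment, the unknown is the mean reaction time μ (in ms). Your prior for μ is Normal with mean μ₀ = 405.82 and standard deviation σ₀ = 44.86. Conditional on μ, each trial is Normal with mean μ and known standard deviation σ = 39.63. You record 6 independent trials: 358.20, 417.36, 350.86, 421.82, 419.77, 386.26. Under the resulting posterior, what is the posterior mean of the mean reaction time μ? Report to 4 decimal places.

For Normal data with known variance σ², a Normal(μ₀, σ₀²) prior on μ is conjugate. Posterior precision = 1/σ₀² + n/σ²; posterior mean is the precision-weighted average of μ₀ and x̄.
Σxᵢ = 358.20 + 417.36 + 350.86 + 421.82 + 419.77 + 386.26 = 2354.27, so n·x̄ = 2354.27.
σ₀² = 44.86² = 2012.4196, σ² = 39.63² = 1570.5369; σ² + n·σ₀² = 1570.5369 + 6·2012.4196 = 13645.0545.
Posterior mean = (μ₀/σ₀² + n·x̄/σ²)/(1/σ₀² + n/σ²) = (σ²·μ₀ + σ₀²·n·x̄)/(σ² + n·σ₀²) = (1570.5369·405.82 + 2012.4196·2354.27)/13645.0545 = 5375134.37645/13645.0545 = 393.9255.

393.9255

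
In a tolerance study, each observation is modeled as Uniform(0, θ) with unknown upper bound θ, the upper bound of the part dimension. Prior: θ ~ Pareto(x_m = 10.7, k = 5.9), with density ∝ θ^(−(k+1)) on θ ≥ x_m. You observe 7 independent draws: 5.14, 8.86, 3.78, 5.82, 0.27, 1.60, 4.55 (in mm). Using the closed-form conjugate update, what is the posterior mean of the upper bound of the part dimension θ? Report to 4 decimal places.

A Pareto(scale x_m, shape k) prior on the upper bound θ of Uniform(0, θ) is conjugate: posterior is Pareto(max(x_m, max xᵢ), k + n).
Sample maximum = 8.86; prior scale x_m = 10.7 → posterior scale = max = 10.70.
Posterior shape = 5.9 + 7 = 12.9.
E[θ|data] = k·x_m/(k−1) = 12.9·10.70/11.9 = 11.5992.

11.5992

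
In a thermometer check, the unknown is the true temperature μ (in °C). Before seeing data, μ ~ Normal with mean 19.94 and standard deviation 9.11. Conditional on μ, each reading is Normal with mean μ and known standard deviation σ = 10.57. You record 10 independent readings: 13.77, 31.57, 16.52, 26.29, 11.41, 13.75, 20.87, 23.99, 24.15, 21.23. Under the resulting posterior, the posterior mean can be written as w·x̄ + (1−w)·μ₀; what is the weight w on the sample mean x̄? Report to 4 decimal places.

0.8814

For Normal data with known variance σ², a Normal(μ₀, σ₀²) prior on μ is conjugate. Posterior precision = 1/σ₀² + n/σ²; posterior mean is the precision-weighted average of μ₀ and x̄.
σ₀² = 9.11² = 82.9921, σ² = 10.57² = 111.7249. Prior precision 1/σ₀² = 1/82.9921; data precision n/σ² = 10/111.7249.
w = (n/σ²)/(1/σ₀² + n/σ²) = n·σ₀²/(σ² + n·σ₀²) = 10·82.9921/(111.7249 + 10·82.9921) = 829.921/941.6459 = 0.8814.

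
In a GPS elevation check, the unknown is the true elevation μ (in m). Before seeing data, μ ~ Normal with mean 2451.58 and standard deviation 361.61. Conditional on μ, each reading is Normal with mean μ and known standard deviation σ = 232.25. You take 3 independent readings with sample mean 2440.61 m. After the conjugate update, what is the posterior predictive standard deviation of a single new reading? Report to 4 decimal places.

264.0959

For Normal data with known variance σ², a Normal(μ₀, σ₀²) prior on μ is conjugate. Posterior precision = 1/σ₀² + n/σ²; posterior mean is the precision-weighted average of μ₀ and x̄.
σ₀² = 361.61² = 130761.7921, σ² = 232.25² = 53940.0625; σ² + n·σ₀² = 53940.0625 + 3·130761.7921 = 446225.4388.
Posterior precision = 1/σ₀² + n/σ² = 1/130761.7921 + 3/53940.0625 = (σ² + n·σ₀²)/(σ₀²σ²) = 446225.4388/(130761.7921·53940.0625); posterior variance σₙ² = σ₀²σ²/(σ² + n·σ₀²) = 130761.7921·53940.0625/446225.4388 = 15806.582559.
Predictive variance for one new observation = σₙ² + σ² = 130761.7921·53940.0625/446225.4388 + 53940.0625 = σ²·(σ₀² + 446225.4388)/446225.4388 = 53940.0625·576987.2309/446225.4388 = 69746.645059; SD = √(53940.0625·576987.2309/446225.4388) = 264.0959.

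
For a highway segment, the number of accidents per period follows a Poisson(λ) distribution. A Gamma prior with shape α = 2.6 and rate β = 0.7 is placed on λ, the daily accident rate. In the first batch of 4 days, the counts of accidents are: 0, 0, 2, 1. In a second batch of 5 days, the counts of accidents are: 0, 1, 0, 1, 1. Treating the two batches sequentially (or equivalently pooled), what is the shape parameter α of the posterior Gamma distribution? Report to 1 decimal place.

With a Gamma(shape α, rate β) prior, the Poisson likelihood is conjugate: the posterior is Gamma(α + ΣXᵢ, β + n).
Batch 1: sum of counts S = 3 over n = 4 days.
After batch 1: Gamma(α+S, β+n) = Gamma(2.6+3, 0.7+4) = Gamma(5.6, 4.7).
Batch 2: sum of counts S = 3 over n = 5 days.
After batch 2: Gamma(α+S, β+n) = Gamma(5.6+3, 4.7+5) = Gamma(8.6, 9.7).
Posterior α = 8.6.

8.6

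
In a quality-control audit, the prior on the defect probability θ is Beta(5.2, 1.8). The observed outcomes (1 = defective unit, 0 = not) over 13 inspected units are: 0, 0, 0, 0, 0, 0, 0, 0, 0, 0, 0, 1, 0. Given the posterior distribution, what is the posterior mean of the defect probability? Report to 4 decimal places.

0.3100

The Beta prior is conjugate to a Binomial/Bernoulli likelihood; the update adds successes to α and failures to β.
Posterior: Beta(α+k, β+n−k) = Beta(5.2+1, 1.8+12) = Beta(6.2, 13.8).
Posterior mean = α/(α+β) = 6.2/20.0 = 0.3100.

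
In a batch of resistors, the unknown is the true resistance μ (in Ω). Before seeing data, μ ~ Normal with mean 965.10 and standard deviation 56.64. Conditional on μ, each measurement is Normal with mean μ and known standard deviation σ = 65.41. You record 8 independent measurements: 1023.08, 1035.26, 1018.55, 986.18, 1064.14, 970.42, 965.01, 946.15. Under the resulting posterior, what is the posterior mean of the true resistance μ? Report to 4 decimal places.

For Normal data with known variance σ², a Normal(μ₀, σ₀²) prior on μ is conjugate. Posterior precision = 1/σ₀² + n/σ²; posterior mean is the precision-weighted average of μ₀ and x̄.
Σxᵢ = 1023.08 + 1035.26 + 1018.55 + 986.18 + 1064.14 + 970.42 + 965.01 + 946.15 = 8008.79, so n·x̄ = 8008.79.
σ₀² = 56.64² = 3208.0896, σ² = 65.41² = 4278.4681; σ² + n·σ₀² = 4278.4681 + 8·3208.0896 = 29943.1849.
Posterior mean = (μ₀/σ₀² + n·x̄/σ²)/(1/σ₀² + n/σ²) = (σ²·μ₀ + σ₀²·n·x̄)/(σ² + n·σ₀²) = (4278.4681·965.10 + 3208.0896·8008.79)/29943.1849 = 29822065.470894/29943.1849 = 995.9550.

995.9550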